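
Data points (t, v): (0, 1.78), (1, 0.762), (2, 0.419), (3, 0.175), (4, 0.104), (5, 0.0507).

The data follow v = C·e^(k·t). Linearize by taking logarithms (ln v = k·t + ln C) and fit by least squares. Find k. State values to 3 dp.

Linearized form: ln v = k·t + ln C. From the 6 transformed points,
XᵀX = [[55.0000, 15.0000]; [15.0000, 6]], rhs = [-31.2031, -7.5532]ᵀ  (here Σt = 15.0000, Σ(t)² = 55.0000, Σln v = -7.5532, Σt·ln v = -31.2031).
Δ = 55.0000·6 − (15.0000)² = 105.0000; k = (-31.2031·6 − 15.0000·-7.5532)/105.0000 = -0.70400, ln C = (55.0000·-7.5532 − 15.0000·-31.2031)/105.0000 = 0.50112.

k = -0.704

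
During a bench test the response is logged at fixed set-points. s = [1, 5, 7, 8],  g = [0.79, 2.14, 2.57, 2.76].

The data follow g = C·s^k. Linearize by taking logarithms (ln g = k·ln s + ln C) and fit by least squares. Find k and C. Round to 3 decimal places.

Linearized form: ln g = k·ln s + ln C. From the 4 transformed points,
AᵀA = [[10.7009, 5.6348]; [5.6348, 4]], rhs = [5.1723, 2.4842]ᵀ  (here Σln s = 5.6348, Σ(ln s)² = 10.7009, Σln g = 2.4842, Σln s·ln g = 5.1723).
Slope k = (n·Σln s·ln g − Σln s·Σln g)/(n·Σ(ln s)² − (Σln s)²) = (4·5.1723 − 5.6348·2.4842)/11.0529 = 0.60539; ln C = (Σln g − k·Σln s)/n = -0.23176, so C = exp(-0.23176) = 0.79314.

k = 0.605, C = 0.793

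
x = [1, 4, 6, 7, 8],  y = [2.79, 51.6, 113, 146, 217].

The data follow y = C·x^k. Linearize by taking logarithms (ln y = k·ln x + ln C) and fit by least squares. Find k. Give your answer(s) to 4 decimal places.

k = 2.0668

Let Y = ln y. Fitting Y = k·ln x + ln C by least squares:
Σln x = 7.2034, Σ(ln x)² = 13.2429, Σln y = 20.0605, Σln x·ln y = 34.8221.
Normal system: [[13.2429, 7.2034]; [7.2034, 5]]·[k, ln C]ᵀ = [34.8221, 20.0605]ᵀ.
Slope k = (n·Σln x·ln y − Σln x·Σln y)/(n·Σ(ln x)² − (Σln x)²) = (5·34.8221 − 7.2034·20.0605)/14.3252 = 2.06675; ln C = (Σln y − k·Σln x)/n = 1.03456.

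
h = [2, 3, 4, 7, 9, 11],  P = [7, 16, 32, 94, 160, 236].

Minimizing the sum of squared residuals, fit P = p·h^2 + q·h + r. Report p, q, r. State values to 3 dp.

p = 1.938, q = 0.332, r = -1.583

Compute the Gram sums: Σh^2·h^2 = 23956, Σh^2·h = 2502, Σh^2 = 280, Σh·h = 280, Σh = 36, Σ1 = 6.
Right-hand side: Σh^2·P = 46806, Σh·P = 4884, ΣP = 545.
So MᵀM·[p, q, r]ᵀ = MᵀP: [[23956, 2502, 280]; [2502, 280, 36]; [280, 36, 6]]·[p, q, r]ᵀ = [46806, 4884, 545]ᵀ.
Solving the 3×3 system (Gaussian elimination) gives p = 30857/15925, q = 5289/15925, r = -50413/31850.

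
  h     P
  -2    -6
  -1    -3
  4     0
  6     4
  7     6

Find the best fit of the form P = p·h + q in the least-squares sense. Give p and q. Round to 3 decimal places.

Compute the Gram sums: Σh·h = 106, Σh = 14, Σ1 = 5.
For MᵀP: Σh·P = 81, ΣP = 1.
Δ = 106·5 − 14² = 334.
p = (81·5 − 14·1)/334 = 391/334; q = (106·1 − 14·81)/334 = -514/167.

p = 1.171, q = -3.078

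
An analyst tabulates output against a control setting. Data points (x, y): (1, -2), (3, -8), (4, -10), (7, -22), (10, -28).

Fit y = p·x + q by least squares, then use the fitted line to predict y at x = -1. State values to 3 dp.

Compute the Gram sums: Σx·x = 175, Σx = 25, Σ1 = 5.
Right-hand side: Σx·y = -500, Σy = -70.
Δ = 175·5 − 25² = 250.
p = ((-500)·5 − 25·(-70))/250 = -3; q = (175·(-70) − 25·(-500))/250 = 1.
At x = -1: ŷ = (-3)·(-1) + (1)·(1) = 4.

ŷ = 4.000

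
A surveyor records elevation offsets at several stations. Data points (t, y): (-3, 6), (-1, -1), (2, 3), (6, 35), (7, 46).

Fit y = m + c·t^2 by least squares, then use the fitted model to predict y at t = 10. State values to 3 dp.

Setting ∂/∂m … = 0 gives: 5·m + 99·c = 89;  99·m + 3795·c = 3579.
Eliminating c: 3795·(row 1) − 99·(row 2) gives 9174·m = 3795·89 − 99·3579 = -16566, so m = -251/139.
Then c = (3579 − 99·(-251/139))/3795 = 1514/1529.
At t = 10: ŷ = (-251/139)·(1) + (1514/1529)·(100) = 148639/1529.

ŷ = 97.213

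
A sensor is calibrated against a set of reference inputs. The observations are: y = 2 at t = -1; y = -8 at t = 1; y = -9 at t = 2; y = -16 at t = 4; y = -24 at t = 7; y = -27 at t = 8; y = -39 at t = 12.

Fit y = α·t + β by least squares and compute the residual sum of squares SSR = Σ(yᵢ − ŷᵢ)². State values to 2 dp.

The normal system AᵀA·[α, β]ᵀ = Aᵀy is [[279, 33]; [33, 7]]·[α, β]ᵀ = [-944, -121]ᵀ.
Eliminating β: 7·(row 1) − 33·(row 2) gives 864·α = 7·(-944) − 33·(-121) = -2615, so α = -2615/864.
Then β = ((-121) − 33·(-2615/864))/7 = -869/288.
Residuals: 215/108, -845/432, 61/864, -757/864, 11/54, 199/864, 97/288; SSR = 7577/864.

SSR = 8.77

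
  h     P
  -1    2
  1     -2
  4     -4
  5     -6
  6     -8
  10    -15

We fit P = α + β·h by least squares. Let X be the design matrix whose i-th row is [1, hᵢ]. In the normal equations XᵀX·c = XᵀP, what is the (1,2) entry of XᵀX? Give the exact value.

25

Row 1 ↔ basis 1, column 2 ↔ basis h, so (XᵀX)_{1,2} = Σᵢ h = (1)·(-1) + (1)·(1) + (1)·(4) + (1)·(5) + (1)·(6) + (1)·(10) = 25.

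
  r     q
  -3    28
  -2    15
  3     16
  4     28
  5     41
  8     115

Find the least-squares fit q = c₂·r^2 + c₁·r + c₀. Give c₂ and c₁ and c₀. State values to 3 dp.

The normal system XᵀX·[c₂, c₁, c₀]ᵀ = Xᵀq is [[5155, 693, 127]; [693, 127, 15]; [127, 15, 6]]·[c₂, c₁, c₀]ᵀ = [9289, 1171, 243]ᵀ.
Solving the 3×3 system (Gaussian elimination) gives c₂ = 119571/59836, c₁ = -124931/59836, c₀ = 102383/29918.

c₂ = 1.998, c₁ = -2.088, c₀ = 3.422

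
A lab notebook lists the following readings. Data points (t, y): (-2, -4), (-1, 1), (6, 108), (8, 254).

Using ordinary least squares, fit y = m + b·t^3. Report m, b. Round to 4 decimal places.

m = 0.8113, b = 0.4948

Sums needed: Σ1 = 4, Σt^3 = 719, Σt^3·t^3 = 308865.
For Aᵀy: Σy = 359, Σt^3·y = 153407.
AᵀA·[m, b]ᵀ = Aᵀy becomes [[4, 719]; [719, 308865]]·[m, b]ᵀ = [359, 153407]ᵀ.
Δ = 4·308865 − 719² = 718499.
m = (359·308865 − 719·153407)/718499 = 582902/718499; b = (4·153407 − 719·359)/718499 = 355507/718499.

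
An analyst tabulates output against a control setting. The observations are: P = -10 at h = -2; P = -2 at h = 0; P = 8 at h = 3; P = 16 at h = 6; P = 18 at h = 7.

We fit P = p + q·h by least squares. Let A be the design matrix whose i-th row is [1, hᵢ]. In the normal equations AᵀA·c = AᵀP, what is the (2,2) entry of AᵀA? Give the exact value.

98

Row 2 ↔ basis h, column 2 ↔ basis h, so (AᵀA)_{2,2} = Σᵢ (h)·(h) = (-2)·(-2) + (0)·(0) + (3)·(3) + (6)·(6) + (7)·(7) = 98.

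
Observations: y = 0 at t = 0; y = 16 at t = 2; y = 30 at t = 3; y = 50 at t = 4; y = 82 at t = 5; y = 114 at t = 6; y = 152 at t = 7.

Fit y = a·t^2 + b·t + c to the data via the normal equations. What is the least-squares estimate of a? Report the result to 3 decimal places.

With design matrix X, XᵀX = [[4675, 783, 139]; [783, 139, 27]; [139, 27, 7]] and Xᵀy = [14736, 2480, 444]ᵀ.
Solving the 3×3 system (Gaussian elimination) gives a = 2463/847, b = 1205/847, c = 24/121.

a = 2.908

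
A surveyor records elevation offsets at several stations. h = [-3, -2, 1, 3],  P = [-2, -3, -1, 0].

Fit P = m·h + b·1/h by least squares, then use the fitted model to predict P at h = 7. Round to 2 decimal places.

Normal-equation sums: Σh·h = 23, Σh·1/h = 4, Σ1/h·1/h = 53/36.
And Σh·P = 11, Σ1/h·P = 7/6.
Normal equations: [[23, 4]; [4, 53/36]]·[m, b]ᵀ = [11, 7/6]ᵀ.
Δ = 23·(53/36) − 4² = 643/36.
m = (11·(53/36) − 4·(7/6))/(643/36) = 415/643; b = (23·(7/6) − 4·11)/(643/36) = -618/643.
At h = 7: P̂ = (415/643)·(7) + (-618/643)·(1/7) = 19717/4501.

P̂ = 4.38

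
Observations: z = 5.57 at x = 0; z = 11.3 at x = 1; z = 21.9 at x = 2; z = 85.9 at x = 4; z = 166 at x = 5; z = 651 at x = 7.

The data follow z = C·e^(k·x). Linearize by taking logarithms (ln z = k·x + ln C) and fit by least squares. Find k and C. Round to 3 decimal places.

k = 0.678, C = 5.647

Let Y = ln z. Fitting Y = k·x + ln C by least squares:
XᵀX = [[95.0000, 19.0000]; [19.0000, 6]], rhs = [97.3200, 23.2724]ᵀ  (here Σx = 19.0000, Σ(x)² = 95.0000, Σln z = 23.2724, Σx·ln z = 97.3200).
Δ = 95.0000·6 − (19.0000)² = 209.0000; k = (97.3200·6 − 19.0000·23.2724)/209.0000 = 0.67821, ln C = (95.0000·23.2724 − 19.0000·97.3200)/209.0000 = 1.73107, so C = exp(1.73107) = 5.64671.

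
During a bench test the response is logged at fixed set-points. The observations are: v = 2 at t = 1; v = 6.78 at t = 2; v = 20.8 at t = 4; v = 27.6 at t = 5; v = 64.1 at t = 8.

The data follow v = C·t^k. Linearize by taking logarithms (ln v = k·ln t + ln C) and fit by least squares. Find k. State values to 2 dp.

With ln vᵢ as the transformed response and ln tᵢ as the regressor:
AᵀA = [[9.3166, 5.7683]; [5.7683, 5]], rhs = [19.5252, 13.1203]ᵀ  (here Σln t = 5.7683, Σ(ln t)² = 9.3166, Σln v = 13.1203, Σln t·ln v = 19.5252).
Solving (det = 13.3096): k = 1.64872, ln C = 0.72200.

k = 1.65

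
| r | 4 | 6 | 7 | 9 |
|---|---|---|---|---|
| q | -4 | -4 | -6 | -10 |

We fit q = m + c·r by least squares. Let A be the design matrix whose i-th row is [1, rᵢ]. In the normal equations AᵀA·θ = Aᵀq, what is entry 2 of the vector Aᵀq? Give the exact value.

Entry 2 ↔ basis r, so (Aᵀq)_{2} = Σᵢ (r)·qᵢ = (4)·(-4) + (6)·(-4) + (7)·(-6) + (9)·(-10) = -172.

-172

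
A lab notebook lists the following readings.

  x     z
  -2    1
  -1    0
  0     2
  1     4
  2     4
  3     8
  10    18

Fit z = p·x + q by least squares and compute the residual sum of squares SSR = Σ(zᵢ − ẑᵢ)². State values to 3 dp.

SSR = 6.905

The normal equations are: 119·p + 13·q = 214;  13·p + 7·q = 37.
Eliminating q: 7·(row 1) − 13·(row 2) gives 664·p = 7·214 − 13·37 = 1017, so p = 1017/664.
Then q = (37 − 13·(1017/664))/7 = 1621/664.
Residuals: 1077/664, -151/166, -293/664, 9/332, -999/664, 80/83, 161/664; SSR = 4585/664.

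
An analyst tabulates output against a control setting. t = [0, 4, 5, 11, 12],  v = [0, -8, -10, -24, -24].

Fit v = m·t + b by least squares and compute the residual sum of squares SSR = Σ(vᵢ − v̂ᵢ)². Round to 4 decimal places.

SSR = 2.3636

From the data, Σt·t = 306, Σt = 32, Σ1 = 5.
Right-hand side: Σt·v = -634, Σv = -66.
Normal equations: [[306, 32]; [32, 5]]·[m, b]ᵀ = [-634, -66]ᵀ.
det = 306·5 − 32² = 506.
m = ((-634)·5 − 32·(-66))/506 = -23/11; b = (306·(-66) − 32·(-634))/506 = 2/11.
Residuals: -2/11, 2/11, 3/11, -13/11, 10/11; SSR = 26/11.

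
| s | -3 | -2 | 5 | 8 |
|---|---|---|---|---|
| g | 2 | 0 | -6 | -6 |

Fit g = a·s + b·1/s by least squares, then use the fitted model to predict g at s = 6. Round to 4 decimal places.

Sums needed: Σs·s = 102, Σs·1/s = 4, Σ1/s·1/s = 6001/14400.
For Xᵀg: Σs·g = -84, Σ1/s·g = -157/60.
Normal equations: [[102, 4]; [4, 6001/14400]]·[a, b]ᵀ = [-84, -157/60]ᵀ.
Δ = 102·(6001/14400) − 4² = 63617/2400.
a = ((-84)·(6001/14400) − 4·(-157/60))/(63617/2400) = -58894/63617; b = (102·(-157/60) − 4·(-84))/(63617/2400) = 165840/63617.
At s = 6: ĝ = (-58894/63617)·(6) + (165840/63617)·(1/6) = -325724/63617.

ĝ = -5.1201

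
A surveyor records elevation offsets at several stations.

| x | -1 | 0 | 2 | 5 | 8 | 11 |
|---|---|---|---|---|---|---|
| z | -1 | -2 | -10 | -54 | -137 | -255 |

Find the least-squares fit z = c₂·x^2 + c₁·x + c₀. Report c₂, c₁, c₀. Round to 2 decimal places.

c₂ = -2.05, c₁ = -0.60, c₀ = -0.58

The normal system AᵀA·[c₂, c₁, c₀]ᵀ = Aᵀz is [[19379, 1975, 215]; [1975, 215, 25]; [215, 25, 6]]·[c₂, c₁, c₀]ᵀ = [-41014, -4190, -459]ᵀ.
Solving the 3×3 system (Gaussian elimination) gives c₂ = -7571/3696, c₁ = -2231/3696, c₀ = -359/616.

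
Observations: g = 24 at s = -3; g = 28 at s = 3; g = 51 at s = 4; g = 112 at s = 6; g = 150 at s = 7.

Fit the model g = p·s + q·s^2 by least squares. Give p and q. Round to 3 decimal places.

Compute the Gram sums: Σs·s = 119, Σs·s^2 = 623, Σs^2·s^2 = 4115.
And Σs·g = 1938, Σs^2·g = 12666.
So MᵀM·[p, q]ᵀ = Mᵀg: [[119, 623]; [623, 4115]]·[p, q]ᵀ = [1938, 12666]ᵀ.
Eliminating q: 4115·(row 1) − 623·(row 2) gives 101556·p = 4115·1938 − 623·12666 = 83952, so p = 2332/2821.
Then q = (12666 − 623·(2332/2821))/4115 = 1190/403.

p = 0.827, q = 2.953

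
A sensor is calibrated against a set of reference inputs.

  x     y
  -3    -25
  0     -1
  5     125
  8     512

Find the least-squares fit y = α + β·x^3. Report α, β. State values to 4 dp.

α = 0.4198, β = 0.9989

Sums needed: Σ1 = 4, Σx^3 = 610, Σx^3·x^3 = 278498.
And Σy = 611, Σx^3·y = 278444.
So MᵀM·[α, β]ᵀ = Mᵀy: [[4, 610]; [610, 278498]]·[α, β]ᵀ = [611, 278444]ᵀ.
det = 4·278498 − 610² = 741892.
α = (611·278498 − 610·278444)/741892 = 155719/370946; β = (4·278444 − 610·611)/741892 = 370533/370946.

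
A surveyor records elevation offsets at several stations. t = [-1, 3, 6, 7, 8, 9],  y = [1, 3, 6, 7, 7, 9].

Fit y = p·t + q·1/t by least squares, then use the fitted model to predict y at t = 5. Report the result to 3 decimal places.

Sums needed: Σt·t = 240, Σt·1/t = 6, Σ1/t·1/t = 301585/254016.
Moment sums: Σt·y = 230, Σ1/t·y = 31/8.
Eliminating q: (301585/254016)·(row 1) − 6·(row 2) gives (1317413/5292)·p = (301585/254016)·230 − 6·(31/8) = 31729339/127008, so p = 31729339/31617912.
Then q = ((31/8) − 6·(31729339/31617912))/(301585/254016) = -2381400/1317413.
At t = 5: ŷ = (31729339/31617912)·(5) + (-2381400/1317413)·(1/5) = 147215975/31617912.

ŷ = 4.656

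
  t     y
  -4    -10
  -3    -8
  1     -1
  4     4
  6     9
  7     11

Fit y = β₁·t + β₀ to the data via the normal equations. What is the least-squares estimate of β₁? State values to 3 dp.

β₁ = 1.880

Compute the Gram sums: Σt·t = 127, Σt = 11, Σ1 = 6.
For Mᵀy: Σt·y = 210, Σy = 5.
Determinant 127·6 − 11² = 641.
β₁ = (210·6 − 11·5)/641 = 1205/641; β₀ = (127·5 − 11·210)/641 = -1675/641.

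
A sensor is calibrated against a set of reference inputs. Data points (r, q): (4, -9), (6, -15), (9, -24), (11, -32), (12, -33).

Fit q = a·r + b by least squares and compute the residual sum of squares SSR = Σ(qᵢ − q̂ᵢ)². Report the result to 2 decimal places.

MᵀM·[a, b]ᵀ = Mᵀq reads: 398·a + 42·b = -1090;  42·a + 5·b = -113.
Δ = 398·5 − 42² = 226.
a = ((-1090)·5 − 42·(-113))/226 = -352/113; b = (398·(-113) − 42·(-1090))/226 = 403/113.
Residuals: -12/113, 14/113, 53/113, -147/113, 92/113; SSR = 294/113.

SSR = 2.60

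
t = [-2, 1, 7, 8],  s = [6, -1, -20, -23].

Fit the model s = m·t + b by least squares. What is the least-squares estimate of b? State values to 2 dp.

b = 0.85

XᵀX·[m, b]ᵀ = Xᵀs reads: 118·m + 14·b = -337;  14·m + 4·b = -38.
Δ = 118·4 − 14² = 276.
m = ((-337)·4 − 14·(-38))/276 = -68/23; b = (118·(-38) − 14·(-337))/276 = 39/46.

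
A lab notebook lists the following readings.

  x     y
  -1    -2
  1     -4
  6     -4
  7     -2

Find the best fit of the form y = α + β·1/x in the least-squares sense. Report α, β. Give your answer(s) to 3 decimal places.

Normal-equation sums: Σ1 = 4, Σ1/x = 13/42, Σ1/x·1/x = 3613/1764.
Right-hand side: Σy = -12, Σ1/x·y = -62/21.
MᵀM·[α, β]ᵀ = Mᵀy becomes [[4, 13/42]; [13/42, 3613/1764]]·[α, β]ᵀ = [-12, -62/21]ᵀ.
Eliminating β: (3613/1764)·(row 1) − (13/42)·(row 2) gives (1587/196)·α = (3613/1764)·(-12) − (13/42)·(-62/21) = -10436/441, so α = -41744/14283.
Then β = ((-62/21) − (13/42)·(-41744/14283))/(3613/1764) = -4760/4761.

α = -2.923, β = -1.000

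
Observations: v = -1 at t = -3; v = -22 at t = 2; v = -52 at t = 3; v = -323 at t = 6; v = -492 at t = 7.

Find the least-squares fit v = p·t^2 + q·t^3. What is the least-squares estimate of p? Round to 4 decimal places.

p = -3.0040

Compute the Gram sums: Σt^2·t^2 = 3875, Σt^2·t^3 = 24615, Σt^3·t^3 = 165827.
And Σt^2·v = -36301, Σt^3·v = -240077.
Δ = 3875·165827 − 24615² = 36681400.
p = ((-36301)·165827 − 24615·(-240077))/36681400 = -27547643/9170350; q = (3875·(-240077) − 24615·(-36301))/36681400 = -1837463/1834070.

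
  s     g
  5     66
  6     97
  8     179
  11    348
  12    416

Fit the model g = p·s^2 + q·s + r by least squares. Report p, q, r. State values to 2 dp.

Entries of MᵀM: Σs^2·s^2 = 41394, Σs^2·s = 3912, Σs^2 = 390, Σs·s = 390, Σs = 42, Σ1 = 5.
And Σs^2·g = 118610, Σs·g = 11164, Σg = 1106.
Normal equations: [[41394, 3912, 390]; [3912, 390, 42]; [390, 42, 5]]·[p, q, r]ᵀ = [118610, 11164, 1106]ᵀ.
Solving the 3×3 system (Gaussian elimination) gives p = 533/173, q = -1198/519, r = 48/173.

p = 3.08, q = -2.31, r = 0.28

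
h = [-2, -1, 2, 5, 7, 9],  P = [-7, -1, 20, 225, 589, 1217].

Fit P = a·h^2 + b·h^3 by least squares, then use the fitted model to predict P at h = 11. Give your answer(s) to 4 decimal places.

The normal system AᵀA·[a, b]ᵀ = AᵀP is [[9620, 78980]; [78980, 664844]]·[a, b]ᵀ = [133114, 1117562]ᵀ.
Determinant 9620·664844 − 78980² = 157958880.
a = (133114·664844 − 78980·1117562)/157958880 = 14687341/9872430; b = (9620·1117562 − 78980·133114)/157958880 = 1485017/987243.
At h = 11: P̂ = (14687341/9872430)·(121) + (1485017/987243)·(1331) = 21542744531/9872430.

P̂ = 2182.1117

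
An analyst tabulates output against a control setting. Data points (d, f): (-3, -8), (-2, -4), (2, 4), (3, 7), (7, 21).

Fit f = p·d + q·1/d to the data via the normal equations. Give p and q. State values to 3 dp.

From the data, Σd·d = 75, Σd·1/d = 5, Σ1/d·1/d = 655/882.
Right-hand side: Σd·f = 208, Σ1/d·f = 12.
Normal equations: [[75, 5]; [5, 655/882]]·[p, q]ᵀ = [208, 12]ᵀ.
det = 75·(655/882) − 5² = 9025/294.
p = (208·(655/882) − 5·12)/(9025/294) = 16664/5415; q = (75·12 − 5·208)/(9025/294) = -8232/1805.

p = 3.077, q = -4.561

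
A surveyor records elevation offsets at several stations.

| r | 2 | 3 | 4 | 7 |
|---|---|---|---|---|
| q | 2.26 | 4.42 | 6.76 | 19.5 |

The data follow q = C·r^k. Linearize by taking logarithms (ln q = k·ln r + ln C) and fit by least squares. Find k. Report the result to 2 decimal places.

Linearized form: ln q = k·ln r + ln C. From the 4 transformed points,
Σln r = 5.1240, Σ(ln r)² = 7.3958, Σln q = 7.1829, Σln r·ln q = 10.6273.
Equations: 7.3958·k + 5.1240·ln C = 10.6273;  5.1240·k + 4·ln C = 7.1829.
Solving (det = 3.3281): k = 1.71385, ln C = -0.39970.

k = 1.71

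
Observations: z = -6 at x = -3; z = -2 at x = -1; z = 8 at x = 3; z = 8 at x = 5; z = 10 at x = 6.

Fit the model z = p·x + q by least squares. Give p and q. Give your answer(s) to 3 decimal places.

p = 1.800, q = 0.000

AᵀA·[p, q]ᵀ = Aᵀz reads: 80·p + 10·q = 144;  10·p + 5·q = 18.
(Σx·x = 80, Σx = 10, Σ1 = 5, Σx·z = 144, Σz = 18.)
det = 80·5 − 10² = 300.
p = (144·5 − 10·18)/300 = 9/5; q = (80·18 − 10·144)/300 = 0.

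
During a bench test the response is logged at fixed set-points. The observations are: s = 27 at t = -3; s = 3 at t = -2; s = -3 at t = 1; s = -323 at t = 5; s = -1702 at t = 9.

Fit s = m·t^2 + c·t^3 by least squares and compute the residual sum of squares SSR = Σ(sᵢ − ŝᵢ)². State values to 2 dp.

SSR = 8.22

XᵀX·[m, c]ᵀ = Xᵀs reads: 7284·m + 61900·c = -145685;  61900·m + 547860·c = -1281889.
(Σt^2·t^2 = 7284, Σt^2·t^3 = 61900, Σt^3·t^3 = 547860, Σt^2·s = -145685, Σt^3·s = -1281889.)
Δ = 7284·547860 − 61900² = 159002240.
m = ((-145685)·547860 − 61900·(-1281889))/159002240 = -11651375/3975056; c = (7284·(-1281889) − 61900·(-145685))/159002240 = -39922247/19875280.
Residuals: -8478117/9937640, -6681159/4968820, 19276641/9937640, 2698731/1987528, -2800811/9937640; SSR = 81703721/9937640.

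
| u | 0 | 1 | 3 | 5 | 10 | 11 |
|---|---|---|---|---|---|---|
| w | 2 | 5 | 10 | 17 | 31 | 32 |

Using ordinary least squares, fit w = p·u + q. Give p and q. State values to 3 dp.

p = 2.802, q = 2.157

Entries of MᵀM: Σu·u = 256, Σu = 30, Σ1 = 6.
Moment sums: Σu·w = 782, Σw = 97.
Δ = 256·6 − 30² = 636.
p = (782·6 − 30·97)/636 = 297/106; q = (256·97 − 30·782)/636 = 343/159.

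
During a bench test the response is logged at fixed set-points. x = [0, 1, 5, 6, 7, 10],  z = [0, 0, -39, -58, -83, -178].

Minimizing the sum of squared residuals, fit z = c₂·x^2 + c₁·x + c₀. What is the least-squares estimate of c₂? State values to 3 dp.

c₂ = -2.009

With design matrix A, AᵀA = [[14323, 1685, 211]; [1685, 211, 29]; [211, 29, 6]] and Aᵀz = [-24930, -2904, -358]ᵀ.
Solving the 3×3 system (Gaussian elimination) gives c₂ = -93423/46504, c₁ = 106753/46504, c₀ = -667/5813.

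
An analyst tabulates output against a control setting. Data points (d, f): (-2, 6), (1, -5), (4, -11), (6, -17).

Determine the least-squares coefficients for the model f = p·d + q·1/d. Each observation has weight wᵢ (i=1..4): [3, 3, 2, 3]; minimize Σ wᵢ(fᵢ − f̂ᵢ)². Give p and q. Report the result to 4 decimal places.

p = -2.7276, q = -2.0201

Sums needed: Σwᵢ·d·d = 155, Σwᵢ·d·1/d = 11, Σwᵢ·1/d·1/d = 95/24.
And Σwᵢ·d·f = -445, Σwᵢ·1/d·f = -38.
Eliminating q: (95/24)·(row 1) − 11·(row 2) gives (11821/24)·p = (95/24)·(-445) − 11·(-38) = -32243/24, so p = -32243/11821.
Then q = ((-38) − 11·(-32243/11821))/(95/24) = -23880/11821.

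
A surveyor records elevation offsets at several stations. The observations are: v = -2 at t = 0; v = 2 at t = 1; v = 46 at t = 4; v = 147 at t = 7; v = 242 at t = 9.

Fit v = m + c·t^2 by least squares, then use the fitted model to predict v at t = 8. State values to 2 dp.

Entries of AᵀA: Σ1 = 5, Σt^2 = 147, Σt^2·t^2 = 9219.
Moment sums: Σv = 435, Σt^2·v = 27543.
Normal equations: [[5, 147]; [147, 9219]]·[m, c]ᵀ = [435, 27543]ᵀ.
Determinant 5·9219 − 147² = 24486.
m = (435·9219 − 147·27543)/24486 = -918/583; c = (5·27543 − 147·435)/24486 = 12295/4081.
At t = 8: v̂ = (-918/583)·(1) + (12295/4081)·(64) = 780454/4081.

v̂ = 191.24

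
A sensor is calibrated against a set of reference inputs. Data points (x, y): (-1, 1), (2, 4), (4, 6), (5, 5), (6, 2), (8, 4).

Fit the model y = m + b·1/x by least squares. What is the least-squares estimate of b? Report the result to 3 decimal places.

Compute the Gram sums: Σ1 = 6, Σ1/x = 29/120, Σ1/x·1/x = 20101/14400.
And Σy = 22, Σ1/x·y = 13/3.
AᵀA·[m, b]ᵀ = Aᵀy becomes [[6, 29/120]; [29/120, 20101/14400]]·[m, b]ᵀ = [22, 13/3]ᵀ.
Eliminating b: (20101/14400)·(row 1) − (29/120)·(row 2) gives (23953/2880)·m = (20101/14400)·22 − (29/120)·(13/3) = 213571/7200, so m = 25126/7045.
Then b = ((13/3) − (29/120)·(25126/7045))/(20101/14400) = 3504/1409.

b = 2.487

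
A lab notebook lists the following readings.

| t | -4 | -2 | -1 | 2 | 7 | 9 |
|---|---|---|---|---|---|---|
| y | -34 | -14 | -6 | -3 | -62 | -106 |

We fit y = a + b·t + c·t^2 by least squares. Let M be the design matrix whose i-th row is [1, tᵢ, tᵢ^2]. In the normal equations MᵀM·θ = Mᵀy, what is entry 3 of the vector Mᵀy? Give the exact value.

Entry 3 ↔ basis t^2, so (Mᵀy)_{3} = Σᵢ (t^2)·yᵢ = (16)·(-34) + (4)·(-14) + (1)·(-6) + (4)·(-3) + (49)·(-62) + (81)·(-106) = -12242.

-12242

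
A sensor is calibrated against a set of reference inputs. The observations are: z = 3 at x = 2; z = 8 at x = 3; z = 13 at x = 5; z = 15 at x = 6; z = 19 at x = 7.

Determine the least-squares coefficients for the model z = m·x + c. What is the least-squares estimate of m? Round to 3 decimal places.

MᵀM·[m, c]ᵀ = Mᵀz reads: 123·m + 23·c = 318;  23·m + 5·c = 58.
(Σx·x = 123, Σx = 23, Σ1 = 5, Σx·z = 318, Σz = 58.)
Determinant 123·5 − 23² = 86.
m = (318·5 − 23·58)/86 = 128/43; c = (123·58 − 23·318)/86 = -90/43.

m = 2.977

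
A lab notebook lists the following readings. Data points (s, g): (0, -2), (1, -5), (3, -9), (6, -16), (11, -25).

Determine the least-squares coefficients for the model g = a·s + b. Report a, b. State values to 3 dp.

With design matrix X, XᵀX = [[167, 21]; [21, 5]] and Xᵀg = [-403, -57]ᵀ.
Determinant 167·5 − 21² = 394.
a = ((-403)·5 − 21·(-57))/394 = -409/197; b = (167·(-57) − 21·(-403))/394 = -528/197.

a = -2.076, b = -2.680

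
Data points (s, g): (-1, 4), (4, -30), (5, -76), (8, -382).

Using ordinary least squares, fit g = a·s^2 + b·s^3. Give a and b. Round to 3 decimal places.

Normal-equation sums: Σs^2·s^2 = 4978, Σs^2·s^3 = 36916, Σs^3·s^3 = 281866.
For Mᵀg: Σs^2·g = -26824, Σs^3·g = -207008.
Determinant 4978·281866 − 36916² = 40337892.
a = ((-26824)·281866 − 36916·(-207008))/40337892 = 20283436/10084473; b = (4978·(-207008) − 36916·(-26824))/40337892 = -10062760/10084473.

a = 2.011, b = -0.998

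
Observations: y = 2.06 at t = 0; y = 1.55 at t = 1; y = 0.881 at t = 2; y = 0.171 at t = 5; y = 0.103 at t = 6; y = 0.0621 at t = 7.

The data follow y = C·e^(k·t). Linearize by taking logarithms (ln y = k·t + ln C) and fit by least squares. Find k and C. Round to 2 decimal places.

k = -0.52, C = 2.34

With ln yᵢ as the transformed response and tᵢ as the regressor:
Σt = 21.0000, Σ(t)² = 115.0000, Σln y = -5.7839, Σt·ln y = -41.7368.
Equations: 115.0000·k + 21.0000·ln C = -41.7368;  21.0000·k + 6·ln C = -5.7839.
Δ = 115.0000·6 − (21.0000)² = 249.0000; k = (-41.7368·6 − 21.0000·-5.7839)/249.0000 = -0.51791, ln C = (115.0000·-5.7839 − 21.0000·-41.7368)/249.0000 = 0.84871, so C = exp(0.84871) = 2.33663.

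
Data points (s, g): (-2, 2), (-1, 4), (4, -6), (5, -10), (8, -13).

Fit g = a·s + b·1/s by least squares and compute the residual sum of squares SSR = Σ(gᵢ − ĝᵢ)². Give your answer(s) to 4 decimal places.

SSR = 8.0450

From the data, Σs·s = 110, Σs·1/s = 5, Σ1/s·1/s = 2189/1600.
Right-hand side: Σs·g = -186, Σ1/s·g = -81/8.
det = 110·(2189/1600) − 5² = 20079/160.
a = ((-186)·(2189/1600) − 5·(-81/8))/(20079/160) = -54359/33465; b = (110·(-81/8) − 5·(-186))/(20079/160) = -9800/6693.
Residuals: -22096/11155, 10167/11155, 9632/11155, -3537/2231, 1984/11155; SSR = 89742/11155.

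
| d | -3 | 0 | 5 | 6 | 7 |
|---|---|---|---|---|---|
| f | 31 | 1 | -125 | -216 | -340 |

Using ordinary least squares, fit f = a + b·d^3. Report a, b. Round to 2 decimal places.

a = 1.78, b = -1.00

With design matrix A, AᵀA = [[5, 657]; [657, 180659]] and Aᵀf = [-649, -179738]ᵀ.
Determinant 5·180659 − 657² = 471646.
a = ((-649)·180659 − 657·(-179738))/471646 = 120025/67378; b = (5·(-179738) − 657·(-649))/471646 = -67471/67378.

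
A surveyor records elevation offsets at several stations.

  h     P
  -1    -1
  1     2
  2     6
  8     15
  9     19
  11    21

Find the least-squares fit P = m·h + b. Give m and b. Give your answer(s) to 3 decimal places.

Sums needed: Σh·h = 272, Σh = 30, Σ1 = 6.
For XᵀP: Σh·P = 537, ΣP = 62.
XᵀX·[m, b]ᵀ = XᵀP becomes [[272, 30]; [30, 6]]·[m, b]ᵀ = [537, 62]ᵀ.
det = 272·6 − 30² = 732.
m = (537·6 − 30·62)/732 = 227/122; b = (272·62 − 30·537)/732 = 377/366.

m = 1.861, b = 1.030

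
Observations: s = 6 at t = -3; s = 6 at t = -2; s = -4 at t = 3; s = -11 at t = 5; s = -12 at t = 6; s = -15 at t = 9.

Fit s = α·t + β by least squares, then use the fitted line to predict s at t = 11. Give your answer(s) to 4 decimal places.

Normal-equation sums: Σt·t = 164, Σt = 18, Σ1 = 6.
Right-hand side: Σt·s = -304, Σs = -30.
AᵀA·[α, β]ᵀ = Aᵀs becomes [[164, 18]; [18, 6]]·[α, β]ᵀ = [-304, -30]ᵀ.
Determinant 164·6 − 18² = 660.
α = ((-304)·6 − 18·(-30))/660 = -107/55; β = (164·(-30) − 18·(-304))/660 = 46/55.
At t = 11: ŝ = (-107/55)·(11) + (46/55)·(1) = -1131/55.

ŝ = -20.5636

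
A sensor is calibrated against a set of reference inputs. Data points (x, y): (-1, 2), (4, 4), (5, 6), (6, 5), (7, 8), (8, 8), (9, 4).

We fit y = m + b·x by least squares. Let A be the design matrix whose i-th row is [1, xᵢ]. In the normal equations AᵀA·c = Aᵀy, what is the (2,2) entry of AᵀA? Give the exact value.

272

Row 2 ↔ basis x, column 2 ↔ basis x, so (AᵀA)_{2,2} = Σᵢ (x)·(x) = (-1)·(-1) + (4)·(4) + (5)·(5) + (6)·(6) + (7)·(7) + (8)·(8) + (9)·(9) = 272.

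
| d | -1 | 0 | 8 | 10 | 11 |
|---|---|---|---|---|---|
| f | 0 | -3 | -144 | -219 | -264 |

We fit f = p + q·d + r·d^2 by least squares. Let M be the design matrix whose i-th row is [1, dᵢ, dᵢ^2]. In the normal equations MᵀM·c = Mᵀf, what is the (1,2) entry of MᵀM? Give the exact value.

28

Row 1 ↔ basis 1, column 2 ↔ basis d, so (MᵀM)_{1,2} = Σᵢ d = (1)·(-1) + (1)·(0) + (1)·(8) + (1)·(10) + (1)·(11) = 28.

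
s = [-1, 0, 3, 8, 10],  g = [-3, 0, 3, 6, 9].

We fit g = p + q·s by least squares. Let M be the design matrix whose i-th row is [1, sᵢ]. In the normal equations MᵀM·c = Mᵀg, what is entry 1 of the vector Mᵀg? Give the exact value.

Entry 1 ↔ basis 1, so (Mᵀg)_{1} = Σᵢ gᵢ = (1)·(-3) + (1)·(0) + (1)·(3) + (1)·(6) + (1)·(9) = 15.

15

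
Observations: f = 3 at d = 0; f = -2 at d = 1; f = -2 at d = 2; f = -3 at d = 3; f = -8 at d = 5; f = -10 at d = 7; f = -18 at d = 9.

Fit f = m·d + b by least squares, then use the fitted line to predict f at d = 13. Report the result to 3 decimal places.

XᵀX·[m, b]ᵀ = Xᵀf reads: 169·m + 27·b = -287;  27·m + 7·b = -40.
(Σd·d = 169, Σd = 27, Σ1 = 7, Σd·f = -287, Σf = -40.)
det = 169·7 − 27² = 454.
m = ((-287)·7 − 27·(-40))/454 = -929/454; b = (169·(-40) − 27·(-287))/454 = 989/454.
At d = 13: f̂ = (-929/454)·(13) + (989/454)·(1) = -5544/227.

f̂ = -24.423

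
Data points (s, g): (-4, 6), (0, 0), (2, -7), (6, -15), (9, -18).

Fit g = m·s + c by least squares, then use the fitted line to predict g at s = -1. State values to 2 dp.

The normal equations are: 137·m + 13·c = -290;  13·m + 5·c = -34.
(Σs·s = 137, Σs = 13, Σ1 = 5, Σs·g = -290, Σg = -34.)
Eliminating c: 5·(row 1) − 13·(row 2) gives 516·m = 5·(-290) − 13·(-34) = -1008, so m = -84/43.
Then c = ((-34) − 13·(-84/43))/5 = -74/43.
At s = -1: ĝ = (-84/43)·(-1) + (-74/43)·(1) = 10/43.

ĝ = 0.23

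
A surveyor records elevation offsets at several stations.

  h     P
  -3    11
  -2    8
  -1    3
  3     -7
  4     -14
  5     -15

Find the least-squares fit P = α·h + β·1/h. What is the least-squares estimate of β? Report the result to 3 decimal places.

The normal system XᵀX·[α, β]ᵀ = XᵀP is [[64, 6]; [6, 5669/3600]]·[α, β]ᵀ = [-204, -39/2]ᵀ.
det = 64·(5669/3600) − 6² = 14576/225.
α = ((-204)·(5669/3600) − 6·(-39/2))/(14576/225) = -183819/58304; β = (64·(-39/2) − 6·(-204))/(14576/225) = -675/1822.

β = -0.370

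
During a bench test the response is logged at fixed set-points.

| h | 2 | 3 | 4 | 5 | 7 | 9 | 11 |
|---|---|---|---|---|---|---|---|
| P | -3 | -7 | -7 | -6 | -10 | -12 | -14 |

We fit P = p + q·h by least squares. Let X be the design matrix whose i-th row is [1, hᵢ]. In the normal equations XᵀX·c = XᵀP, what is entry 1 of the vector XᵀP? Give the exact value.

Entry 1 ↔ basis 1, so (XᵀP)_{1} = Σᵢ Pᵢ = (1)·(-3) + (1)·(-7) + (1)·(-7) + (1)·(-6) + (1)·(-10) + (1)·(-12) + (1)·(-14) = -59.

-59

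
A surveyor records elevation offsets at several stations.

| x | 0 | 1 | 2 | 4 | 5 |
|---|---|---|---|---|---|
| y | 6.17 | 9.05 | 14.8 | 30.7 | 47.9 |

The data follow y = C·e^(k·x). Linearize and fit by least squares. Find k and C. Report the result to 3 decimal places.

Let Y = ln y. Fitting Y = k·x + ln C by least squares:
Σx = 12.0000, Σ(x)² = 46.0000, Σln y = 14.0105, Σx·ln y = 40.6346.
Equations: 46.0000·k + 12.0000·ln C = 40.6346;  12.0000·k + 5·ln C = 14.0105.
Δ = 46.0000·5 − (12.0000)² = 86.0000; k = (40.6346·5 − 12.0000·14.0105)/86.0000 = 0.40753, ln C = (46.0000·14.0105 − 12.0000·40.6346)/86.0000 = 1.82402, so C = exp(1.82402) = 6.19673.

k = 0.408, C = 6.197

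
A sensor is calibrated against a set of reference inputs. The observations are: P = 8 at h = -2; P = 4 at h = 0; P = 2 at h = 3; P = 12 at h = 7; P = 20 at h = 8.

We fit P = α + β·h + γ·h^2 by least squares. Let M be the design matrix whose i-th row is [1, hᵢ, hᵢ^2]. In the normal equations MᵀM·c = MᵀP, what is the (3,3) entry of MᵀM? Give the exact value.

Row 3 ↔ basis h^2, column 3 ↔ basis h^2, so (MᵀM)_{3,3} = Σᵢ (h^2)·(h^2) = (4)·(4) + (0)·(0) + (9)·(9) + (49)·(49) + (64)·(64) = 6594.

6594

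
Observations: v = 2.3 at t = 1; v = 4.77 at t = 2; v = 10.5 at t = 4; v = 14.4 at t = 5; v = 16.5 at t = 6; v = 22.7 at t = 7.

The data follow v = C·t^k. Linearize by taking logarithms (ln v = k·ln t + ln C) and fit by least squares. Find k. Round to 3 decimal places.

Taking logs, ln v = k·ln t + ln C, so regress ln v on ln t.
Σln t = 7.4265, Σ(ln t)² = 11.9895, Σln v = 13.3396, Σln t·ln v = 19.7342.
Equations: 11.9895·k + 7.4265·ln C = 19.7342;  7.4265·k + 6·ln C = 13.3396.
Slope k = (n·Σln t·ln v − Σln t·Σln v)/(n·Σ(ln t)² − (Σln t)²) = (6·19.7342 − 7.4265·13.3396)/16.7835 = 1.15220; ln C = (Σln v − k·Σln t)/n = 0.79712.

k = 1.152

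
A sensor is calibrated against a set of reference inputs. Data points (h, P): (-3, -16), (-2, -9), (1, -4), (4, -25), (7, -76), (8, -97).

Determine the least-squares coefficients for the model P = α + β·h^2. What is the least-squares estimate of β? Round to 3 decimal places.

Setting ∂/∂α … = 0 gives: 6·α + 143·β = -227;  143·α + 6851·β = -10516.
(Σ1 = 6, Σh^2 = 143, Σh^2·h^2 = 6851, ΣP = -227, Σh^2·P = -10516.)
det = 6·6851 − 143² = 20657.
α = ((-227)·6851 − 143·(-10516))/20657 = -3953/1589; β = (6·(-10516) − 143·(-227))/20657 = -30635/20657.

β = -1.483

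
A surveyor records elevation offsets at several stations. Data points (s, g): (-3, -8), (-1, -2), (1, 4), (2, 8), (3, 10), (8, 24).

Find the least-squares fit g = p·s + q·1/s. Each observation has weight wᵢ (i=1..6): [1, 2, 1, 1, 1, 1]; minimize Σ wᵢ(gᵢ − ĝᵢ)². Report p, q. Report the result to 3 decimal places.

Sums needed: Σwᵢ·s·s = 89, Σwᵢ·s·1/s = 7, Σwᵢ·1/s·1/s = 2009/576.
And Σwᵢ·s·g = 270, Σwᵢ·1/s·g = 21.
AᵀWA·[p, q]ᵀ = AᵀWg becomes [[89, 7]; [7, 2009/576]]·[p, q]ᵀ = [270, 21]ᵀ.
det = 89·(2009/576) − 7² = 150577/576.
p = (270·(2009/576) − 7·21)/(150577/576) = 9342/3073; q = (89·21 − 7·270)/(150577/576) = -1728/21511.

p = 3.040, q = -0.080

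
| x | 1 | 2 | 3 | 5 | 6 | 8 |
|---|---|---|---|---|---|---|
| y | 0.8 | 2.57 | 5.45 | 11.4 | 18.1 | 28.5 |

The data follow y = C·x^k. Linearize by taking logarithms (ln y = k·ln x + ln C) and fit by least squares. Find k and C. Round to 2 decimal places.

k = 1.71, C = 0.80

Let Y = ln y. Fitting Y = k·ln x + ln C by least squares:
Over the data: Σln x = 7.2724, Σ(ln x)² = 11.8122, Σln y = 11.0958, Σln x·ln y = 18.5885.
Normal system: [[11.8122, 7.2724]; [7.2724, 6]]·[k, ln C]ᵀ = [18.5885, 11.0958]ᵀ.
Slope k = (n·Σln x·ln y − Σln x·Σln y)/(n·Σ(ln x)² − (Σln x)²) = (6·18.5885 − 7.2724·11.0958)/17.9853 = 1.71464; ln C = (Σln y − k·Σln x)/n = -0.22895, so C = exp(-0.22895) = 0.79537.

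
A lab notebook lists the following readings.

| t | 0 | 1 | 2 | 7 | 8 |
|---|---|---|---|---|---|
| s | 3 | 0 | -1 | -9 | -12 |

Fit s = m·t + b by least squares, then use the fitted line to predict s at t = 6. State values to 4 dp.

ŝ = -7.9774

From the data, Σt·t = 118, Σt = 18, Σ1 = 5.
And Σt·s = -161, Σs = -19.
AᵀA·[m, b]ᵀ = Aᵀs becomes [[118, 18]; [18, 5]]·[m, b]ᵀ = [-161, -19]ᵀ.
Eliminating b: 5·(row 1) − 18·(row 2) gives 266·m = 5·(-161) − 18·(-19) = -463, so m = -463/266.
Then b = ((-19) − 18·(-463/266))/5 = 328/133.
At t = 6: ŝ = (-463/266)·(6) + (328/133)·(1) = -1061/133.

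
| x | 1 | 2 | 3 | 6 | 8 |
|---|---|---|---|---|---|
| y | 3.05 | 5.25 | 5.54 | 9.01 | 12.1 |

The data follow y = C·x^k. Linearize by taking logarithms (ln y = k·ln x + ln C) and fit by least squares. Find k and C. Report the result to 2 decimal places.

With ln yᵢ as the transformed response and ln xᵢ as the regressor:
Σln x = 5.6630, Σ(ln x)² = 9.2219, Σln y = 9.1769, Σln x·ln y = 12.1536.
Equations: 9.2219·k + 5.6630·ln C = 12.1536;  5.6630·k + 5·ln C = 9.1769.
Solving (det = 14.0403): k = 0.62673, ln C = 1.12555, so C = exp(1.12555) = 3.08192.

k = 0.63, C = 3.08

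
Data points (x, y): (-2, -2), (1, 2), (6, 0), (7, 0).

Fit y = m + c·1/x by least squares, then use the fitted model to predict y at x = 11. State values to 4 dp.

Compute the Gram sums: Σ1 = 4, Σ1/x = 17/21, Σ1/x·1/x = 1145/882.
For Aᵀy: Σy = 0, Σ1/x·y = 3.
Determinant 4·(1145/882) − (17/21)² = 667/147.
m = (0·(1145/882) − (17/21)·3)/(667/147) = -357/667; c = (4·3 − (17/21)·0)/(667/147) = 1764/667.
At x = 11: ŷ = (-357/667)·(1) + (1764/667)·(1/11) = -2163/7337.

ŷ = -0.2948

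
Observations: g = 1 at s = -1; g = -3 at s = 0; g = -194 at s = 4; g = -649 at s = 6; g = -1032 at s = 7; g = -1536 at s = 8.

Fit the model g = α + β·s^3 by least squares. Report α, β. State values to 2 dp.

Normal-equation sums: Σ1 = 6, Σs^3 = 1134, Σs^3·s^3 = 430546.
And Σg = -3413, Σs^3·g = -1293009.
Determinant 6·430546 − 1134² = 1297320.
α = ((-3413)·430546 − 1134·(-1293009))/1297320 = -795323/324330; β = (6·(-1293009) − 1134·(-3413))/1297320 = -161988/54055.

α = -2.45, β = -3.00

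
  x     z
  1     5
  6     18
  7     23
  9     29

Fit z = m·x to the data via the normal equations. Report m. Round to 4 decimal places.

Sums needed: Σx·x = 167.
And Σx·z = 535.
So AᵀA·[m]ᵀ = Aᵀz: [[167]]·[m]ᵀ = [535]ᵀ.
Hence m = 535 / 167 ≈ 3.20359.

m = 3.2036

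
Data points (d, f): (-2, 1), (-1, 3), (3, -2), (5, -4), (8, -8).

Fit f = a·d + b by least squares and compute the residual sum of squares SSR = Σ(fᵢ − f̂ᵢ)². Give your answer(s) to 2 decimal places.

SSR = 5.20

Compute the Gram sums: Σd·d = 103, Σd = 13, Σ1 = 5.
And Σd·f = -95, Σf = -10.
Eliminating b: 5·(row 1) − 13·(row 2) gives 346·a = 5·(-95) − 13·(-10) = -345, so a = -345/346.
Then b = ((-10) − 13·(-345/346))/5 = 205/346.
Residuals: -549/346, 244/173, 69/173, 68/173, -213/346; SSR = 1799/346.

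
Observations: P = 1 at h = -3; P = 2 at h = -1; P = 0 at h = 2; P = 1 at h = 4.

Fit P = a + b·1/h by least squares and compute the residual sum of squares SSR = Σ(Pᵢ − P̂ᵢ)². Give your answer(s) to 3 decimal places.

SSR = 0.319

MᵀM·[a, b]ᵀ = MᵀP reads: 4·a + (-7/12)·b = 4;  (-7/12)·a + (205/144)·b = -25/12.
Δ = 4·(205/144) − (-7/12)² = 257/48.
a = (4·(205/144) − (-7/12)·(-25/12))/(257/48) = 215/257; b = (4·(-25/12) − (-7/12)·4)/(257/48) = -288/257.
Residuals: -54/257, 11/257, -71/257, 114/257; SSR = 82/257.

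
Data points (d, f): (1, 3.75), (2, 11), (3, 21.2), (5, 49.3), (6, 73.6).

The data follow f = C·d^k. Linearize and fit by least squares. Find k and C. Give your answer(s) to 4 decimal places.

With ln fᵢ as the transformed response and ln dᵢ as the regressor:
Σln d = 5.1930, Σ(ln d)² = 7.4881, Σln f = 14.9702, Σln d·ln f = 18.9929.
Equations: 7.4881·k + 5.1930·ln C = 18.9929;  5.1930·k + 5·ln C = 14.9702.
Solving (det = 10.4737): k = 1.64456, ln C = 1.28602, so C = exp(1.28602) = 3.61834.

k = 1.6446, C = 3.6183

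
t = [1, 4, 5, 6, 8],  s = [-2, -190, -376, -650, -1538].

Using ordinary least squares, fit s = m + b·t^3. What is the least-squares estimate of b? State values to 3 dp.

Forming XᵀX = [[5, 918]; [918, 328522]] and Xᵀs = [-2756, -987018]ᵀ gives XᵀX·[m, b]ᵀ = Xᵀs.
Δ = 5·328522 − 918² = 799886.
m = ((-2756)·328522 − 918·(-987018))/799886 = 337946/399943; b = (5·(-987018) − 918·(-2756))/799886 = -1202541/399943.

b = -3.007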